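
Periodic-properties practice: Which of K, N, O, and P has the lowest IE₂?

P

The second ionization energy removes an electron from the +1 ion. For each element: K⁺ is the bare [Ar] core; N⁺ still has 4 valence electrons; O⁺ still has 5 valence electrons; P⁺ still has 4 valence electrons.
Usually core removal costs more than valence removal, but here the competition is close: a tightly held n=2 valence electron can cost more to remove than an n=3 core electron, so the actual values have to decide it.
Valence configurations: N⁺ [He]2s²2p², O⁺ [He]2s²2p³, P⁺ [Ne]3s²3p².
Approximate IE_2 values (kJ/mol): K 3052, N 2856, O 3388, P 1907.
Putting it together, IE_2: P < N < K < O.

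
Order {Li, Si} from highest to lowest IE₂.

After 1 electron has been removed, what remains? Li⁺ is the bare [He] core; Si⁺ still has 3 valence electrons.
Breaking into a closed-shell core is much more expensive than removing a leftover valence electron — Li has the largest IE_2 here.
Tabulated IE_2 (kJ/mol): Li 7298, Si 1577.
So the second ionization energies run Si < Li.

Li > Si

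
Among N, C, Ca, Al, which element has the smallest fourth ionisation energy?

After 3 electrons have been removed, what remains? N³⁺ still has 2 valence electrons; C³⁺ still has 1 valence electron; Ca³⁺ is already 1 electron into the core; Al³⁺ is the bare [Ne] core.
Usually core removal costs more than valence removal, but here the competition is close: a tightly held n=2 valence electron can cost more to remove than an n=3 core electron, so the actual values have to decide it.
Valence configurations: N³⁺ [He]2s², C³⁺ [He]2s¹.
The numbers (kJ/mol): N 7475, C 6223, Ca 6491, Al 11577.
So the fourth ionization energies run C < Ca < N < Al.

C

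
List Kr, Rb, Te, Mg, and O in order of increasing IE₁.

Rb, Mg, Te, O, Kr

O is in period 2, group 16; Mg is in period 3, group 2; Kr is in period 4, group 18; Rb is in period 5, group 1; Te is in period 5, group 16.
First ionization energy rises across a period (greater Z_eff holds electrons more tightly) and falls down a group (valence electrons are farther from the nucleus).
Neither a single period nor a single group — weigh both effects.
Mg > Rb: both effects reinforce here, so Mg is clearly the higher of the two.
Te > Mg: period and group pull opposite ways; the across-period shift dominates (869 vs 738 kJ/mol).
O > Te: they share group 16; the group trend gives O the larger value.
Kr > O: the two effects oppose for this pair; the across-period effect wins (1351 vs 1314 kJ/mol).
Tabulated first ionization energy (kJ/mol): O 1314, Mg 738, Kr 1351, Rb 403, Te 869.
So from lowest to highest: Rb < Mg < Te < O < Kr.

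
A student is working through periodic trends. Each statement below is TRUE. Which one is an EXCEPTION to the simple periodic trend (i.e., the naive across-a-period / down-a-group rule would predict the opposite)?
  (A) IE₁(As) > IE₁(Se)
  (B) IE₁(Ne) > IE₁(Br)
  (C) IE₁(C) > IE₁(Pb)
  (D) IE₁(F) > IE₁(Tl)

The general trend: first ionization energy increases across a period and decreases down a group.
(A) As (period 4, group 15) vs Se (period 4, group 16): the stated order contradicts the simple trend.
(B) Ne (period 2, group 18) vs Br (period 4, group 17): the stated order agrees with the simple trend.
(C) C (period 2, group 14) vs Pb (period 6, group 14): the stated order agrees with the simple trend.
(D) F (period 2, group 17) vs Tl (period 6, group 13): the stated order agrees with the simple trend.
The exception is (A): Se (4p⁴) ionizes more easily than half-filled As (4p³).

(A)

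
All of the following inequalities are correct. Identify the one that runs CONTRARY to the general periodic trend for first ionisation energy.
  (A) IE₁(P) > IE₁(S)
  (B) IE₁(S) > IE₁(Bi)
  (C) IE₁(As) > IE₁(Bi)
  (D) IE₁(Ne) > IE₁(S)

The general trend: first ionisation energy increases across a period and decreases down a group.
(A) P (period 3, group 15) vs S (period 3, group 16): the stated order contradicts the simple trend.
(B) S (period 3, group 16) vs Bi (period 6, group 15): the stated order agrees with the simple trend.
(C) As (period 4, group 15) vs Bi (period 6, group 15): the stated order agrees with the simple trend.
(D) Ne (period 2, group 18) vs S (period 3, group 16): the stated order agrees with the simple trend.
The exception is (A): S (3p⁴) ionizes more easily than half-filled P (3p³) because the paired 3p electron in S is pushed out by e⁻–e⁻ repulsion.

(A)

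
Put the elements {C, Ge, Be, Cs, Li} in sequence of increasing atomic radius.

C < Be < Ge < Li < Cs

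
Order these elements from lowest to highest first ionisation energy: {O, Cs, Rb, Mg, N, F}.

N is in period 2, group 15; O is in period 2, group 16; F is in period 2, group 17; Mg is in period 3, group 2; Rb is in period 5, group 1; Cs is in period 6, group 1.
Across a period the outer electron is held more tightly (higher IE₁); down a group it sits in a higher shell, more shielded, and comes off more easily.
Here both period and group differ, so the two effects have to be weighed against each other.
Rb > Cs: Rb sits above Cs in group 1, so the down-group effect alone puts Rb higher.
Mg > Rb: relative to Rb, both the across-period and down-group shifts push Mg's first ionization energy up.
O > Mg: both effects reinforce here, so O is clearly the higher of the two.
N > O: this pair runs against the simple trend — see the exception note.
F > N: F lies to the right of N in period 2, so the across-period effect alone puts F higher.
Note the exception: N has a higher first ionization energy than O, contrary to the simple trend — pairing an electron in O's 2p⁴ costs repulsion energy, so O ionizes more easily than half-filled N (2p³).
For reference (kJ/mol): N 1402, O 1314, F 1681, Mg 738, Rb 403, Cs 376.
So from lowest to highest: Cs < Rb < Mg < O < N < F.

Cs, Rb, Mg, O, N, F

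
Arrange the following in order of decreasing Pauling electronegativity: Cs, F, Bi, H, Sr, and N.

H is in period 1, group 1; N is in period 2, group 15; F is in period 2, group 17; Sr is in period 5, group 2; Cs is in period 6, group 1; Bi is in period 6, group 15.
EN rises left→right (higher Z_eff, smaller atoms) and falls top→bottom (larger, more shielded atoms).
These span different periods and groups, so the two trends combine.
Sr > Cs: both effects reinforce here, so Sr is clearly the higher of the two.
Bi > Sr: the two effects oppose for this pair; the across-period effect wins (2.02 vs 0.95).
H > Bi: period and group pull opposite ways; the down-group shift dominates (2.20 vs 2.02).
N > H: the two effects oppose for this pair; the across-period effect wins (3.04 vs 2.20).
F > N: F lies to the right of N in period 2, so the across-period effect alone puts F higher.
For reference (Pauling): H 2.20, N 3.04, F 3.98, Sr 0.95, Cs 0.79, Bi 2.02.
So from highest to lowest: F > N > H > Bi > Sr > Cs.

F > N > H > Bi > Sr > Cs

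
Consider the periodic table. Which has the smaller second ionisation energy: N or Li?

The second ionization energy removes an electron from the +1 ion. For each element: N⁺ still has 4 valence electrons; Li⁺ is the bare [He] core.
Pulling an electron out of a noble-gas core costs far more than removing a remaining valence electron, so Li sits at the high end of IE_2.
Tabulated IE_2 (kJ/mol): N 2856, Li 7298.
Hence IE_2: N < Li.

N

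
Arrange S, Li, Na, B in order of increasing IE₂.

S < B < Na < Li

After 1 electron has been removed, what remains? S⁺ still has 5 valence electrons; Li⁺ is the bare [He] core; Na⁺ is the bare [Ne] core; B⁺ still has 2 valence electrons.
Pulling an electron out of a noble-gas core costs far more than removing a remaining valence electron, so Na and Li sit at the high end of IE_2.
Valence configurations: S⁺ [Ne]3s²3p³, B⁺ [He]2s².
Approximate IE_2 values (kJ/mol): S 2252, Li 7298, Na 4562, B 2427.
Hence IE_2: S < B < Na < Li.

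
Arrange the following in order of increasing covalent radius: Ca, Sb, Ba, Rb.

Ca is in period 4, group 2; Rb is in period 5, group 1; Sb is in period 5, group 15; Ba is in period 6, group 2.
Across a period the added protons contract the valence shell; down a group each new principal shell makes the atom larger.
Here both period and group differ, so the two effects have to be weighed against each other.
Ca > Sb: the two effects oppose for this pair; the across-period effect wins (171 vs 140 pm).
Ba > Ca: they share group 2; the group trend gives Ba the larger value.
Rb > Ba: period and group pull opposite ways; the across-period shift dominates (210 vs 196 pm).
Tabulated atomic radius (pm): Ca 171, Rb 210, Sb 140, Ba 196.
So from smallest to largest: Sb < Ca < Ba < Rb.

Sb < Ca < Ba < Rb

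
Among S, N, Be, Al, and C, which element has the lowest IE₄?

IE_4 is the cost of taking one more electron from the +3 cation: S³⁺ still has 3 valence electrons; N³⁺ still has 2 valence electrons; Be³⁺ is already 1 electron into the core; Al³⁺ is the bare [Ne] core; C³⁺ still has 1 valence electron.
Core electrons are held far more tightly than valence electrons, so Al and Be top the IE_4 order.
Valence configurations: S³⁺ [Ne]3s²3p¹, N³⁺ [He]2s², C³⁺ [He]2s¹.
The numbers (kJ/mol): S 4556, N 7475, Be 21007, Al 11577, C 6223.
Hence IE_4: S < C < N < Al < Be.

S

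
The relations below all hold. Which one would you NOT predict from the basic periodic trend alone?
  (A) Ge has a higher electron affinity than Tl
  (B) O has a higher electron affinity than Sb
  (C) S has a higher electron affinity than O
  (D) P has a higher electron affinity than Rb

The general trend: electron affinity increases across a period and decreases down a group.
(A) Ge (period 4, group 14) vs Tl (period 6, group 13): the stated order agrees with the simple trend.
(B) O (period 2, group 16) vs Sb (period 5, group 15): the stated order agrees with the simple trend.
(C) S (period 3, group 16) vs O (period 2, group 16): the stated order contradicts the simple trend.
(D) P (period 3, group 15) vs Rb (period 5, group 1): the stated order agrees with the simple trend.
The exception is (C): the compact 2p subshell of O repels the added electron more than S's larger 3p does.

(C)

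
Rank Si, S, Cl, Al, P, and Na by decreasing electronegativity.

Cl > S > P > Si > Al > Na

Na is in period 3, group 1; Al is in period 3, group 13; Si is in period 3, group 14; P is in period 3, group 15; S is in period 3, group 16; Cl is in period 3, group 17.
Smaller atoms with higher effective nuclear charge are more electronegative.
All lie in period 3, so electronegativity increases left to right.
So from highest to lowest: Cl > S > P > Si > Al > Na.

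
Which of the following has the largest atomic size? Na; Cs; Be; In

Be is in period 2, group 2; Na is in period 3, group 1; In is in period 5, group 13; Cs is in period 6, group 1.
Across a period the added protons contract the valence shell; down a group each new principal shell makes the atom larger.
Here both period and group differ, so the two effects have to be weighed against each other.
In > Be: the two effects oppose for this pair; the down-group effect wins (142 vs 102 pm).
Na > In: the two effects oppose for this pair; the across-period effect wins (155 vs 142 pm).
Cs > Na: Cs sits below Na in group 1, so the down-group effect alone puts Cs larger.
Tabulated atomic radius (pm): Be 102, Na 155, In 142, Cs 232.
The largest atomic size among these belongs to Cs.

Cs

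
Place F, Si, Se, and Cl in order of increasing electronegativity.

Si < Se < Cl < F

Smaller atoms with higher effective nuclear charge are more electronegative.
Here both period and group differ, so the two effects have to be weighed against each other.
Se > Si: period and group pull opposite ways; the across-period shift dominates (2.55 vs 1.90).
Cl > Se: both effects reinforce here, so Cl is clearly the higher of the two.
F > Cl: they share group 17; the group trend gives F the larger value.
Tabulated electronegativity (Pauling): F 3.98, Si 1.90, Cl 3.16, Se 2.55.
So from lowest to highest: Si < Se < Cl < F.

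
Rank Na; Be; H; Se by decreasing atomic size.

Na > Se > Be > H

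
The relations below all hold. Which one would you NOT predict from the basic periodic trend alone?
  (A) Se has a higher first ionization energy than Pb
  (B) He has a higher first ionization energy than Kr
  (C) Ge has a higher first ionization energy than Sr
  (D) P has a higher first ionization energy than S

(D)

The general trend: first ionization energy increases across a period and decreases down a group.
(A) Se (period 4, group 16) vs Pb (period 6, group 14): the stated order agrees with the simple trend.
(B) He (period 1, group 18) vs Kr (period 4, group 18): the stated order agrees with the simple trend.
(C) Ge (period 4, group 14) vs Sr (period 5, group 2): the stated order agrees with the simple trend.
(D) P (period 3, group 15) vs S (period 3, group 16): the stated order contradicts the simple trend.
The exception is (D): S (3p⁴) ionizes more easily than half-filled P (3p³) because the paired 3p electron in S is pushed out by e⁻–e⁻ repulsion.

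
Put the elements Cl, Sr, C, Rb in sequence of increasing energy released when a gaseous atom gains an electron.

Sr < Rb < C < Cl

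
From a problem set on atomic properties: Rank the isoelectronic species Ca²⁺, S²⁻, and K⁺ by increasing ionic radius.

All of these have 18 electrons, so size is governed by nuclear charge alone: the more protons, the stronger the pull on the same electron cloud, and the smaller the ion.
Nuclear charges: Ca²⁺ (Z=20), K⁺ (Z=19), S²⁻ (Z=16).
Smallest to largest: Ca²⁺ < K⁺ < S²⁻.

Ca²⁺ < K⁺ < S²⁻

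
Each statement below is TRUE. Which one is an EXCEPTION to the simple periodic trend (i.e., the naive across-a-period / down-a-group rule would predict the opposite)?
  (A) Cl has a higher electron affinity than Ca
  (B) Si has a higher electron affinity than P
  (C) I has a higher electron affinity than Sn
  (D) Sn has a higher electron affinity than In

The general trend: electron affinity increases across a period and decreases down a group.
(A) Cl (period 3, group 17) vs Ca (period 4, group 2): the stated order agrees with the simple trend.
(B) Si (period 3, group 14) vs P (period 3, group 15): the stated order contradicts the simple trend.
(C) I (period 5, group 17) vs Sn (period 5, group 14): the stated order agrees with the simple trend.
(D) Sn (period 5, group 14) vs In (period 5, group 13): the stated order agrees with the simple trend.
The exception is (B): adding an electron to P's half-filled 3p³ is unfavourable, so Si (3p²) has the more exothermic EA.

(B)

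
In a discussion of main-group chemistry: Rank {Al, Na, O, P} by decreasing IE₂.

IE_2 is the cost of taking one more electron from the +1 cation: Al⁺ still has 2 valence electrons; Na⁺ is the bare [Ne] core; O⁺ still has 5 valence electrons; P⁺ still has 4 valence electrons.
Breaking into a closed-shell core is much more expensive than removing a leftover valence electron — Na has the largest IE_2 here.
Valence configurations: Al⁺ [Ne]3s², O⁺ [He]2s²2p³, P⁺ [Ne]3s²3p².
Approximate IE_2 values (kJ/mol): Al 1817, Na 4562, O 3388, P 1907.
So the second ionization energies run Al < P < O < Na.

Na > O > P > Al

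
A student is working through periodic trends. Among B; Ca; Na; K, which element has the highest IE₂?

The second ionization energy removes an electron from the +1 ion. For each element: B⁺ still has 2 valence electrons; Ca⁺ still has 1 valence electron; Na⁺ is the bare [Ne] core; K⁺ is the bare [Ar] core.
Pulling an electron out of a noble-gas core costs far more than removing a remaining valence electron, so K and Na sit at the high end of IE_2.
Valence configurations: B⁺ [He]2s², Ca⁺ [Ar]4s¹.
The numbers (kJ/mol): B 2427, Ca 1145, Na 4562, K 3052.
Overall IE_2 order: Ca < B < K < Na.

Na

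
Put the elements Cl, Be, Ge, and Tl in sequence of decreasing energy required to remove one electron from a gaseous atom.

Be is in period 2, group 2; Cl is in period 3, group 17; Ge is in period 4, group 14; Tl is in period 6, group 13.
First ionization energy rises across a period (greater Z_eff holds electrons more tightly) and falls down a group (valence electrons are farther from the nucleus).
Neither a single period nor a single group — weigh both effects.
Ge > Tl: both effects reinforce here, so Ge is clearly the higher of the two.
Be > Ge: period and group pull opposite ways; the down-group shift dominates (900 vs 762 kJ/mol).
Cl > Be: the two effects oppose for this pair; the across-period effect wins (1251 vs 900 kJ/mol).
For reference (kJ/mol): Be 900, Cl 1251, Ge 762, Tl 589.
So from highest to lowest: Cl > Be > Ge > Tl.

Cl > Be > Ge > Tl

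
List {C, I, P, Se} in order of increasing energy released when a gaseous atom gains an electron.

Atoms with high Z_eff and room in the valence shell (especially the halogens) have the most exothermic electron affinities.
These sit on a diagonal, where the across-period and down-group effects partly cancel.
C > P: period and group pull opposite ways; the down-group shift dominates (122 vs 72 kJ/mol).
Se > C: period and group pull opposite ways; the across-period shift dominates (195 vs 122 kJ/mol).
I > Se: the two effects oppose for this pair; the across-period effect wins (295 vs 195 kJ/mol).
Approximate values (kJ/mol): C 122, P 72, Se 195, I 295.
So from lowest to highest: P < C < Se < I.

P < C < Se < I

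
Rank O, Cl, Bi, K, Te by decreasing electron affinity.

O is in period 2, group 16; Cl is in period 3, group 17; K is in period 4, group 1; Te is in period 5, group 16; Bi is in period 6, group 15.
Atoms with high Z_eff and room in the valence shell (especially the halogens) have the most exothermic electron affinities.
Neither a single period nor a single group — weigh both effects.
Bi > K: period and group pull opposite ways; the across-period shift dominates (91 vs 48 kJ/mol).
O > Bi: relative to Bi, both the across-period and down-group shifts push O's electron affinity up.
Te > O: this pair runs against the simple trend — see the exception note.
Cl > Te: both effects reinforce here, so Cl is clearly the higher of the two.
Note the exception: Te has a higher electron affinity than O, contrary to the simple trend — O's compact 2p subshell gives strong electron–electron repulsion on the added electron.
Approximate values (kJ/mol): O 141, Cl 349, K 48, Te 190, Bi 91.
So from highest to lowest: Cl > Te > O > Bi > K.

Cl > Te > O > Bi > K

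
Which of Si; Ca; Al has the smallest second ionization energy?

After 1 electron has been removed, what remains? Si⁺ still has 3 valence electrons; Ca⁺ still has 1 valence electron; Al⁺ still has 2 valence electrons.
All are still removing valence electrons, so compare the +1 ions as you would atoms: IE_2 generally rises across a period (higher Z_eff) and falls down a group (larger shell), subject to the usual subshell exceptions.
Valence configurations: Si⁺ [Ne]3s²3p¹, Ca⁺ [Ar]4s¹, Al⁺ [Ne]3s².
Si⁺ loses a lone 3p electron whereas Al⁺ must break into a filled 3s² pair, so IE_2(Al) > IE_2(Si) even though Si has the higher nuclear charge.
Tabulated IE_2 (kJ/mol): Si 1577, Ca 1145, Al 1817.
Putting it together, IE_2: Ca < Si < Al.

Ca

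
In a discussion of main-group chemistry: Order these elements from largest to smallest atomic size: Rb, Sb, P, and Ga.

Radius decreases left→right (rising Z_eff, same n) and increases top→bottom (higher n).
Neither a single period nor a single group — weigh both effects.
Ga > P: both effects reinforce here, so Ga is clearly the larger of the two.
Sb > Ga: the two effects oppose for this pair; the down-group effect wins (140 vs 124 pm).
Rb > Sb: Rb lies to the left of Sb in period 5, so the across-period effect alone puts Rb larger.
Approximate values (pm): P 111, Ga 124, Rb 210, Sb 140.
So from largest to smallest: Rb > Sb > Ga > P.

Rb > Sb > Ga > P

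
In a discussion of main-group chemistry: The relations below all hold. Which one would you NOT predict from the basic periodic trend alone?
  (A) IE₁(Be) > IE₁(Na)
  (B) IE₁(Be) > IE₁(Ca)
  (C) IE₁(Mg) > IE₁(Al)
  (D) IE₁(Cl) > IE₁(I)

(C)

The general trend: first ionisation energy increases across a period and decreases down a group.
(A) Be (period 2, group 2) vs Na (period 3, group 1): the stated order agrees with the simple trend.
(B) Be (period 2, group 2) vs Ca (period 4, group 2): the stated order agrees with the simple trend.
(C) Mg (period 3, group 2) vs Al (period 3, group 13): the stated order contradicts the simple trend.
(D) Cl (period 3, group 17) vs I (period 5, group 17): the stated order agrees with the simple trend.
The exception is (C): Al's single 3p electron is easier to remove than one from Mg's filled 3s².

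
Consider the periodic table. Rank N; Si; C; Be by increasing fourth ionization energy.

After 3 electrons have been removed, what remains? N³⁺ still has 2 valence electrons; Si³⁺ still has 1 valence electron; C³⁺ still has 1 valence electron; Be³⁺ is already 1 electron into the core.
Pulling an electron out of a noble-gas core costs far more than removing a remaining valence electron, so Be sits at the high end of IE_4.
Valence configurations: N³⁺ [He]2s², Si³⁺ [Ne]3s¹, C³⁺ [He]2s¹.
The numbers (kJ/mol): N 7475, Si 4356, C 6223, Be 21007.
Overall IE_4 order: Si < C < N < Be.

Si < C < N < Be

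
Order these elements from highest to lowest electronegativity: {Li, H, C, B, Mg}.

H is in period 1, group 1; Li is in period 2, group 1; B is in period 2, group 13; C is in period 2, group 14; Mg is in period 3, group 2.
Smaller atoms with higher effective nuclear charge are more electronegative.
Here both period and group differ, so the two effects have to be weighed against each other.
Mg > Li: period and group pull opposite ways; the across-period shift dominates (1.31 vs 0.98).
B > Mg: relative to Mg, both the across-period and down-group shifts push B's electronegativity up.
H > B: period and group pull opposite ways; the down-group shift dominates (2.20 vs 2.04).
C > H: the two effects oppose for this pair; the across-period effect wins (2.55 vs 2.20).
Approximate values (Pauling): H 2.20, Li 0.98, B 2.04, C 2.55, Mg 1.31.
So from highest to lowest: C > H > B > Mg > Li.

C, H, B, Mg, Li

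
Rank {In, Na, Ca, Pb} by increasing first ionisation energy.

Na < In < Ca < Pb

Na is in period 3, group 1; Ca is in period 4, group 2; In is in period 5, group 13; Pb is in period 6, group 14.
Across a period the outer electron is held more tightly (higher IE₁); down a group it sits in a higher shell, more shielded, and comes off more easily.
These sit on a diagonal, where the across-period and down-group effects partly cancel.
In > Na: period and group pull opposite ways; the across-period shift dominates (558 vs 496 kJ/mol).
Ca > In: the two effects oppose for this pair; the down-group effect wins (590 vs 558 kJ/mol).
Pb > Ca: period and group pull opposite ways; the across-period shift dominates (716 vs 590 kJ/mol).
Tabulated first ionization energy (kJ/mol): Na 496, Ca 590, In 558, Pb 716.
So from lowest to highest: Na < In < Ca < Pb.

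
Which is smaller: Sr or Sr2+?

Sr2+

Forming Sr2+ removes 2 electrons from Sr. Fewer electrons for the same nuclear charge means less shielding and a higher Z_eff on the remaining electrons, and for main-group metals the entire outer shell is lost.
A cation is smaller than its parent atom: Sr2+ < Sr.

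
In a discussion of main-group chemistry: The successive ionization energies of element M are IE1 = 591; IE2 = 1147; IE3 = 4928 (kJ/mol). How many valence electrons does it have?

2

Look for the largest jump between consecutive ionization energies: IE3/IE2 ≈ 4.3, far larger than any earlier ratio.
That jump marks the point where a core electron is being removed. So the atom has 2 valence electrons.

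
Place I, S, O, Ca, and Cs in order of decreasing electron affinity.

I > S > O > Cs > Ca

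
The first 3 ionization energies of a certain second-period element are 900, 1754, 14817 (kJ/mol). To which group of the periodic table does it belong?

Look for the largest jump between consecutive ionization energies: IE3/IE2 ≈ 8.4, far larger than any earlier ratio.
That jump marks the point where a core electron is being removed. So the atom has 2 valence electrons.
A main-group element with 2 valence electrons is in group 2.

Group 2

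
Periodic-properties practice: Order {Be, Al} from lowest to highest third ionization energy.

IE_3 is the cost of taking one more electron from the +2 cation: Be²⁺ is the bare [He] core; Al²⁺ still has 1 valence electron.
Core electrons are held far more tightly than valence electrons, so Be tops the IE_3 order.
The numbers (kJ/mol): Be 14849, Al 2745.
Hence IE_3: Al < Be.

Al < Be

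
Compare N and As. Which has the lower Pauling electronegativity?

N is in period 2, group 15; As is in period 4, group 15.
Atoms toward the upper right of the periodic table pull bonding electrons most strongly.
All are in group 15, so electronegativity increases up the group.
So As has the lower Pauling electronegativity (As < N).

As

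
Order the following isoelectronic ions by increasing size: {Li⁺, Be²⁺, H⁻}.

All of these have 2 electrons, so size is governed by nuclear charge alone: the more protons, the stronger the pull on the same electron cloud, and the smaller the ion.
Nuclear charges: Be²⁺ (Z=4), Li⁺ (Z=3), H⁻ (Z=1).
Smallest to largest: Be²⁺ < Li⁺ < H⁻.

Be²⁺ < Li⁺ < H⁻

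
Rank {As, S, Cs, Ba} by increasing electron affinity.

S is in period 3, group 16; As is in period 4, group 15; Cs is in period 6, group 1; Ba is in period 6, group 2.
Adding an electron releases more energy for atoms nearer the top right (short of the noble gases).
Here both period and group differ, so the two effects have to be weighed against each other.
Cs > Ba: this pair runs against the simple trend — see the exception note.
As > Cs: both effects reinforce here, so As is clearly the higher of the two.
S > As: relative to As, both the across-period and down-group shifts push S's electron affinity up.
Note the exception: Cs has a higher electron affinity than Ba, contrary to the simple trend — adding an electron to Ba (ns²) has to open a new, higher-energy np subshell, which is unfavourable.
Approximate values (kJ/mol): S 200, As 78, Cs 46, Ba 14.
So from lowest to highest: Ba < Cs < As < S.

Ba < Cs < As < S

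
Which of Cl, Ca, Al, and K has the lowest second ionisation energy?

Ca

After 1 electron has been removed, what remains? Cl⁺ still has 6 valence electrons; Ca⁺ still has 1 valence electron; Al⁺ still has 2 valence electrons; K⁺ is the bare [Ar] core.
Pulling an electron out of a noble-gas core costs far more than removing a remaining valence electron, so K sits at the high end of IE_2.
Valence configurations: Cl⁺ [Ne]3s²3p⁴, Ca⁺ [Ar]4s¹, Al⁺ [Ne]3s².
The numbers (kJ/mol): Cl 2298, Ca 1145, Al 1817, K 3052.
Putting it together, IE_2: Ca < Al < Cl < K.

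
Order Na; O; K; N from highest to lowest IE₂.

Na > O > K > N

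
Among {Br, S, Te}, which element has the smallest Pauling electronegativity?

Te

Smaller atoms with higher effective nuclear charge are more electronegative.
These span different periods and groups, so the two trends combine.
S > Te: S sits above Te in group 16, so the down-group effect alone puts S higher.
Br > S: period and group pull opposite ways; the across-period shift dominates (2.96 vs 2.58).
For reference (Pauling): S 2.58, Br 2.96, Te 2.10.
The smallest Pauling electronegativity among these belongs to Te.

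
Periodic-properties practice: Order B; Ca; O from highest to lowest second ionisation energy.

After 1 electron has been removed, what remains? B⁺ still has 2 valence electrons; Ca⁺ still has 1 valence electron; O⁺ still has 5 valence electrons.
All are still removing valence electrons, so compare the +1 ions as you would atoms: IE_2 generally rises across a period (higher Z_eff) and falls down a group (larger shell), subject to the usual subshell exceptions.
Valence configurations: B⁺ [He]2s², Ca⁺ [Ar]4s¹, O⁺ [He]2s²2p³.
The numbers (kJ/mol): B 2427, Ca 1145, O 3388.
So the second ionization energies run Ca < B < O.

O, B, Ca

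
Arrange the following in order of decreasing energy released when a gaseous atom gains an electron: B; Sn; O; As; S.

S > O > Sn > As > B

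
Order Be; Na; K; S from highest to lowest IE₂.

Na > K > S > Be

Consider each +1 ion: Be⁺ still has 1 valence electron; Na⁺ is the bare [Ne] core; K⁺ is the bare [Ar] core; S⁺ still has 5 valence electrons.
Breaking into a closed-shell core is much more expensive than removing a leftover valence electron — K and Na have the largest IE_2 here.
Valence configurations: Be⁺ [He]2s¹, S⁺ [Ne]3s²3p³.
Approximate IE_2 values (kJ/mol): Be 1757, Na 4562, K 3052, S 2252.
Hence IE_2: Be < S < K < Na.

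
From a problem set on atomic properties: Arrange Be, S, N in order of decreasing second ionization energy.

After 1 electron has been removed, what remains? Be⁺ still has 1 valence electron; S⁺ still has 5 valence electrons; N⁺ still has 4 valence electrons.
All are still removing valence electrons, so compare the +1 ions as you would atoms: IE_2 generally rises across a period (higher Z_eff) and falls down a group (larger shell), subject to the usual subshell exceptions.
Valence configurations: Be⁺ [He]2s¹, S⁺ [Ne]3s²3p³, N⁺ [He]2s²2p².
Approximate IE_2 values (kJ/mol): Be 1757, S 2252, N 2856.
Putting it together, IE_2: Be < S < N.

N > S > Be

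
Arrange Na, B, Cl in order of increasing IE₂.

The second ionization energy removes an electron from the +1 ion. For each element: Na⁺ is the bare [Ne] core; B⁺ still has 2 valence electrons; Cl⁺ still has 6 valence electrons.
Core electrons are held far more tightly than valence electrons, so Na tops the IE_2 order.
Valence configurations: B⁺ [He]2s², Cl⁺ [Ne]3s²3p⁴.
Approximate IE_2 values (kJ/mol): Na 4562, B 2427, Cl 2298.
Putting it together, IE_2: Cl < B < Na.

Cl, B, Na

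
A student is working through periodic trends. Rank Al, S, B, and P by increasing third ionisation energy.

The third ionization energy removes an electron from the +2 ion. For each element: Al²⁺ still has 1 valence electron; S²⁺ still has 4 valence electrons; B²⁺ still has 1 valence electron; P²⁺ still has 3 valence electrons.
All are still removing valence electrons, so compare the +2 ions as you would atoms: IE_3 generally rises across a period (higher Z_eff) and falls down a group (larger shell), subject to the usual subshell exceptions.
Valence configurations: Al²⁺ [Ne]3s¹, S²⁺ [Ne]3s²3p², B²⁺ [He]2s¹, P²⁺ [Ne]3s²3p¹.
Approximate IE_3 values (kJ/mol): Al 2745, S 3357, B 3660, P 2914.
So the third ionization energies run Al < P < S < B.

Al < P < S < B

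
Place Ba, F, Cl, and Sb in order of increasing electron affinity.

Ba, Sb, F, Cl

Atoms with high Z_eff and room in the valence shell (especially the halogens) have the most exothermic electron affinities.
Neither a single period nor a single group — weigh both effects.
Sb > Ba: relative to Ba, both the across-period and down-group shifts push Sb's electron affinity up.
F > Sb: both effects reinforce here, so F is clearly the higher of the two.
Cl > F: this pair runs against the simple trend — see the exception note.
Note the exception: Cl has a higher electron affinity than F, contrary to the simple trend — F's small 2p subshell makes the incoming electron feel strong e⁻–e⁻ repulsion, so Cl actually releases more energy on gaining an electron.
Approximate values (kJ/mol): F 328, Cl 349, Sb 103, Ba 14.
So from lowest to highest: Ba < Sb < F < Cl.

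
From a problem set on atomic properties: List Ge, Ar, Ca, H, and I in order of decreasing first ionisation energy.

Ar > H > I > Ge > Ca

H is in period 1, group 1; Ar is in period 3, group 18; Ca is in period 4, group 2; Ge is in period 4, group 14; I is in period 5, group 17.
Across a period the outer electron is held more tightly (higher IE₁); down a group it sits in a higher shell, more shielded, and comes off more easily.
Here both period and group differ, so the two effects have to be weighed against each other.
Ge > Ca: both are in period 4; the period trend gives Ge the larger value.
I > Ge: period and group pull opposite ways; the across-period shift dominates (1008 vs 762 kJ/mol).
H > I: period and group pull opposite ways; the down-group shift dominates (1312 vs 1008 kJ/mol).
Ar > H: the two effects oppose for this pair; the across-period effect wins (1521 vs 1312 kJ/mol).
Approximate values (kJ/mol): H 1312, Ar 1521, Ca 590, Ge 762, I 1008.
So from highest to lowest: Ar > H > I > Ge > Ca.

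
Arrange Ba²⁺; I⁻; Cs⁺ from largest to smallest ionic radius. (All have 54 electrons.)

I⁻ > Cs⁺ > Ba²⁺

All of these have 54 electrons, so size is governed by nuclear charge alone: the more protons, the stronger the pull on the same electron cloud, and the smaller the ion.
Nuclear charges: Ba²⁺ (Z=56), Cs⁺ (Z=55), I⁻ (Z=53).
Largest to smallest: I⁻ > Cs⁺ > Ba²⁺.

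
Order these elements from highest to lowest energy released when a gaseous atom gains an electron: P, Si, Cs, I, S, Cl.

Cl, I, S, Si, P, Cs

Electron affinity generally becomes more exothermic across a period toward the halogens and less exothermic down a group.
Neither a single period nor a single group — weigh both effects.
P > Cs: relative to Cs, both the across-period and down-group shifts push P's electron affinity up.
Si > P: this pair runs against the simple trend — see the exception note.
S > Si: both are in period 3; the period trend gives S the larger value.
I > S: the two effects oppose for this pair; the across-period effect wins (295 vs 200 kJ/mol).
Cl > I: Cl sits above I in group 17, so the down-group effect alone puts Cl higher.
Note the exception: Si has a higher electron affinity than P, contrary to the simple trend — adding an electron to P's half-filled 3p³ is unfavourable, so Si (3p²) has the more exothermic EA.
For reference (kJ/mol): Si 134, P 72, S 200, Cl 349, I 295, Cs 46.
So from highest to lowest: Cl > I > S > Si > P > Cs.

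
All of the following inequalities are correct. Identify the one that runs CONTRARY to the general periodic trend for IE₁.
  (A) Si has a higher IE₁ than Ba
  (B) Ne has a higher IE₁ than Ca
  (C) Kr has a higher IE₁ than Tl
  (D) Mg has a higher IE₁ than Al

The general trend: IE₁ increases across a period and decreases down a group.
(A) Si (period 3, group 14) vs Ba (period 6, group 2): the stated order agrees with the simple trend.
(B) Ne (period 2, group 18) vs Ca (period 4, group 2): the stated order agrees with the simple trend.
(C) Kr (period 4, group 18) vs Tl (period 6, group 13): the stated order agrees with the simple trend.
(D) Mg (period 3, group 2) vs Al (period 3, group 13): the stated order contradicts the simple trend.
The exception is (D): Al's single 3p electron is easier to remove than one from Mg's filled 3s².

(D)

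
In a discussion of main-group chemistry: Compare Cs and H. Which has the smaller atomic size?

Radius decreases left→right (rising Z_eff, same n) and increases top→bottom (higher n).
All are in group 1, so atomic radius increases down the group.
So H has the smaller atomic size (H < Cs).

H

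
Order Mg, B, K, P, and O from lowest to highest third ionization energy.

P < B < K < O < Mg

Consider each +2 ion: Mg²⁺ is the bare [Ne] core; B²⁺ still has 1 valence electron; K²⁺ is already 1 electron into the core; P²⁺ still has 3 valence electrons; O²⁺ still has 4 valence electrons.
Usually core removal costs more than valence removal, but here the competition is close: a tightly held n=2 valence electron can cost more to remove than an n=3 core electron, so the actual values have to decide it.
Valence configurations: B²⁺ [He]2s¹, P²⁺ [Ne]3s²3p¹, O²⁺ [He]2s²2p².
The numbers (kJ/mol): Mg 7733, B 3660, K 4420, P 2914, O 5300.
Overall IE_3 order: P < B < K < O < Mg.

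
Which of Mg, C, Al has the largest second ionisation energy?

After 1 electron has been removed, what remains? Mg⁺ still has 1 valence electron; C⁺ still has 3 valence electrons; Al⁺ still has 2 valence electrons.
All are still removing valence electrons, so compare the +1 ions as you would atoms: IE_2 generally rises across a period (higher Z_eff) and falls down a group (larger shell), subject to the usual subshell exceptions.
Valence configurations: Mg⁺ [Ne]3s¹, C⁺ [He]2s²2p¹, Al⁺ [Ne]3s².
Approximate IE_2 values (kJ/mol): Mg 1451, C 2353, Al 1817.
Hence IE_2: Mg < Al < C.

C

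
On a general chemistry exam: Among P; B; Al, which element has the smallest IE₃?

Consider each +2 ion: P²⁺ still has 3 valence electrons; B²⁺ still has 1 valence electron; Al²⁺ still has 1 valence electron.
All are still removing valence electrons, so compare the +2 ions as you would atoms: IE_3 generally rises across a period (higher Z_eff) and falls down a group (larger shell), subject to the usual subshell exceptions.
Valence configurations: P²⁺ [Ne]3s²3p¹, B²⁺ [He]2s¹, Al²⁺ [Ne]3s¹.
Approximate IE_3 values (kJ/mol): P 2914, B 3660, Al 2745.
Hence IE_3: Al < P < B.

Al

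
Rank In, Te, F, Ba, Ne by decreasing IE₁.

F is in period 2, group 17; Ne is in period 2, group 18; In is in period 5, group 13; Te is in period 5, group 16; Ba is in period 6, group 2.
Across a period the outer electron is held more tightly (higher IE₁); down a group it sits in a higher shell, more shielded, and comes off more easily.
Here both period and group differ, so the two effects have to be weighed against each other.
In > Ba: both effects reinforce here, so In is clearly the higher of the two.
Te > In: both are in period 5; the period trend gives Te the larger value.
F > Te: relative to Te, both the across-period and down-group shifts push F's first ionization energy up.
Ne > F: both are in period 2; the period trend gives Ne the larger value.
Tabulated first ionization energy (kJ/mol): F 1681, Ne 2081, In 558, Te 869, Ba 503.
So from highest to lowest: Ne > F > Te > In > Ba.

Ne > F > Te > In > Ba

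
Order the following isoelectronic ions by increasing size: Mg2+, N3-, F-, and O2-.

All of these have 10 electrons, so size is governed by nuclear charge alone: the more protons, the stronger the pull on the same electron cloud, and the smaller the ion.
Nuclear charges: Mg2+ (Z=12), F- (Z=9), O2- (Z=8), N3- (Z=7).
Smallest to largest: Mg2+ < F- < O2- < N3-.

Mg2+ < F- < O2- < N3-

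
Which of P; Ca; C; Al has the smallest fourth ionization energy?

P

The fourth ionization energy removes an electron from the +3 ion. For each element: P³⁺ still has 2 valence electrons; Ca³⁺ is already 1 electron into the core; C³⁺ still has 1 valence electron; Al³⁺ is the bare [Ne] core.
Breaking into a closed-shell core is much more expensive than removing a leftover valence electron — Ca and Al have the largest IE_4 here.
Valence configurations: P³⁺ [Ne]3s², C³⁺ [He]2s¹.
Approximate IE_4 values (kJ/mol): P 4964, Ca 6491, C 6223, Al 11577.
So the fourth ionization energies run P < C < Ca < Al.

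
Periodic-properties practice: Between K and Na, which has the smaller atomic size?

Na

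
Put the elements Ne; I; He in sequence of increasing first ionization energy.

He is in period 1, group 18; Ne is in period 2, group 18; I is in period 5, group 17.
IE₁ increases left→right with effective nuclear charge and decreases top→bottom as the valence shell moves farther out.
These span different periods and groups, so the two trends combine.
Ne > I: relative to I, both the across-period and down-group shifts push Ne's first ionization energy up.
He > Ne: He sits above Ne in group 18, so the down-group effect alone puts He higher.
Tabulated first ionization energy (kJ/mol): He 2372, Ne 2081, I 1008.
So from lowest to highest: I < Ne < He.

I < Ne < He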